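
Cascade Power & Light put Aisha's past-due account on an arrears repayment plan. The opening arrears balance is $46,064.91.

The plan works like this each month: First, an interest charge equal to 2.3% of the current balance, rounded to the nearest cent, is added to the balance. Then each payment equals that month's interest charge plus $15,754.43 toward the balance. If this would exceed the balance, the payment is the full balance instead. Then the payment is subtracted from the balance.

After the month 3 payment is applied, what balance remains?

Month 1: $46,064.91 +$1,059.49 interest = $47,124.40; pay $16,813.92 → $30,310.48
Month 2: $30,310.48 +$697.14 interest = $31,007.62; pay $16,451.57 → $14,556.05
Month 3: $14,556.05 +$334.79 interest = $14,890.84; pay $14,890.84 → $0.00

$0.00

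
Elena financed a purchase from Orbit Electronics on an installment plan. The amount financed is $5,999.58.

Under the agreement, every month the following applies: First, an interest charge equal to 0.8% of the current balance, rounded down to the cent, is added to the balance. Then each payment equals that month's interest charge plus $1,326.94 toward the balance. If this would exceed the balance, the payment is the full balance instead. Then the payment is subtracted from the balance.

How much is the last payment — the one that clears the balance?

$697.35

Month 1: opening $5,999.58; interest $47.99 → $6,047.57; payment $1,374.93; balance $4,672.64
Month 2: opening $4,672.64; interest $37.38 → $4,710.02; payment $1,364.32; balance $3,345.70
Month 3: opening $3,345.70; interest $26.76 → $3,372.46; payment $1,353.70; balance $2,018.76
Month 4: opening $2,018.76; interest $16.15 → $2,034.91; payment $1,343.09; balance $691.82
Month 5: opening $691.82; interest $5.53 → $697.35; payment $697.35; balance $0.00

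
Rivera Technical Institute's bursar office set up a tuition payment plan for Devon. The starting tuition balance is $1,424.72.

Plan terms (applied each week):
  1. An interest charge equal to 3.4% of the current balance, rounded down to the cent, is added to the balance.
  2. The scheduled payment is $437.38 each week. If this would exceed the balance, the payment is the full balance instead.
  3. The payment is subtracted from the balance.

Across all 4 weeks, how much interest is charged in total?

Week 1: opening $1,424.72; interest $48.44 → $1,473.16; payment $437.38; balance $1,035.78
Week 2: opening $1,035.78; interest $35.21 → $1,070.99; payment $437.38; balance $633.61
Week 3: opening $633.61; interest $21.54 → $655.15; payment $437.38; balance $217.77
Week 4: opening $217.77; interest $7.40 → $225.17; payment $225.17; balance $0.00
Total interest: $48.44 + $35.21 + $21.54 + $7.40 = $112.59

$112.59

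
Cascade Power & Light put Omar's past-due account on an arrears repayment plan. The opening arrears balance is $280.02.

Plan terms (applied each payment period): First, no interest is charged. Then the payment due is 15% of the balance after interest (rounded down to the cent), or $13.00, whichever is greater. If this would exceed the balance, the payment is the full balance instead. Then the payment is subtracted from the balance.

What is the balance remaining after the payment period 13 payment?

Payment period 1: $280.02 − $42.00 → $238.02
Payment period 2: $238.02 − $35.70 → $202.32
Payment period 3: $202.32 − $30.34 → $171.98
Payment period 4: $171.98 − $25.79 → $146.19
Payment period 5: $146.19 − $21.92 → $124.27
Payment period 6: $124.27 − $18.64 → $105.63
Payment period 7: $105.63 − $15.84 → $89.79
Payment period 8: $89.79 − $13.46 → $76.33
Payment period 9: $76.33 − $13.00 → $63.33
Payment period 10: $63.33 − $13.00 → $50.33
Payment period 11: $50.33 − $13.00 → $37.33
Payment period 12: $37.33 − $13.00 → $24.33
Payment period 13: $24.33 − $13.00 → $11.33

$11.33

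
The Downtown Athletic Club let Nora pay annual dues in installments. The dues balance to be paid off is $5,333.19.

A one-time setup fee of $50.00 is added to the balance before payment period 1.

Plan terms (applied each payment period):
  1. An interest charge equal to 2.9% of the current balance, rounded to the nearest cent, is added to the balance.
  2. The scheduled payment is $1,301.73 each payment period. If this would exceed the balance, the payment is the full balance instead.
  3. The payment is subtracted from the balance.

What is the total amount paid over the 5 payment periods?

Payment period 1: opening $5,383.19; interest $156.11 → $5,539.30; payment $1,301.73; balance $4,237.57
Payment period 2: opening $4,237.57; interest $122.89 → $4,360.46; payment $1,301.73; balance $3,058.73
Payment period 3: opening $3,058.73; interest $88.70 → $3,147.43; payment $1,301.73; balance $1,845.70
Payment period 4: opening $1,845.70; interest $53.53 → $1,899.23; payment $1,301.73; balance $597.50
Payment period 5: opening $597.50; interest $17.33 → $614.83; payment $614.83; balance $0.00
Total paid: $5,821.75

$5,821.75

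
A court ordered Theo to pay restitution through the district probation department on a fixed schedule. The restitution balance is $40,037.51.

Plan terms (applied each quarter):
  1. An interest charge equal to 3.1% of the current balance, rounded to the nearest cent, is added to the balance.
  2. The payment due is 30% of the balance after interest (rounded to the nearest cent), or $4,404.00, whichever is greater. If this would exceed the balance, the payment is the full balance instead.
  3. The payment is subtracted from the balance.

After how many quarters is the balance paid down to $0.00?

# | Opening | Interest | Payment | End bal
1 | $40,037.51 | $1,241.16 | $12,383.60 | $28,895.07
2 | $28,895.07 | $895.75 | $8,937.25 | $20,853.57
3 | $20,853.57 | $646.46 | $6,450.01 | $15,050.02
4 | $15,050.02 | $466.55 | $4,654.97 | $10,861.60
5 | $10,861.60 | $336.71 | $4,404.00 | $6,794.31
6 | $6,794.31 | $210.62 | $4,404.00 | $2,600.93
7 | $2,600.93 | $80.63 | $2,681.56 | $0.00
Balance reaches $0.00 in quarter 7.

7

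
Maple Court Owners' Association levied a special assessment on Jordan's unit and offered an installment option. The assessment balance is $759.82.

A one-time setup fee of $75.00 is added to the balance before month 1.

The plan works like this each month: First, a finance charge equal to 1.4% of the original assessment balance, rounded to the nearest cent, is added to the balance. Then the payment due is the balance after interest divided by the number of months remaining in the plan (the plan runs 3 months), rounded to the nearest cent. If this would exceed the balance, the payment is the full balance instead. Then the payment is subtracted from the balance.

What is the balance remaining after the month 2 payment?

$287.14

# | Opening | Interest | Payment | End bal
1 | $834.82 | $10.64 | $281.82 | $563.64
2 | $563.64 | $10.64 | $287.14 | $287.14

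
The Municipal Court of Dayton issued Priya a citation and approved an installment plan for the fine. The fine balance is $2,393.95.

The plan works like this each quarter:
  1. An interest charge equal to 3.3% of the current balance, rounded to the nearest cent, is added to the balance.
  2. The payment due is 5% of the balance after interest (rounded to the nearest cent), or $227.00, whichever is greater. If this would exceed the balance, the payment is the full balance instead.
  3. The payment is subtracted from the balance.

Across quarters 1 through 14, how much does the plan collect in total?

$2,991.15

Quarter 1: $2,393.95 +$79.00 interest = $2,472.95; pay $227.00 → $2,245.95
Quarter 2: $2,245.95 +$74.12 interest = $2,320.07; pay $227.00 → $2,093.07
Quarter 3: $2,093.07 +$69.07 interest = $2,162.14; pay $227.00 → $1,935.14
Quarter 4: $1,935.14 +$63.86 interest = $1,999.00; pay $227.00 → $1,772.00
Quarter 5: $1,772.00 +$58.48 interest = $1,830.48; pay $227.00 → $1,603.48
Quarter 6: $1,603.48 +$52.91 interest = $1,656.39; pay $227.00 → $1,429.39
Quarter 7: $1,429.39 +$47.17 interest = $1,476.56; pay $227.00 → $1,249.56
Quarter 8: $1,249.56 +$41.24 interest = $1,290.80; pay $227.00 → $1,063.80
Quarter 9: $1,063.80 +$35.11 interest = $1,098.91; pay $227.00 → $871.91
Quarter 10: $871.91 +$28.77 interest = $900.68; pay $227.00 → $673.68
Quarter 11: $673.68 +$22.23 interest = $695.91; pay $227.00 → $468.91
Quarter 12: $468.91 +$15.47 interest = $484.38; pay $227.00 → $257.38
Quarter 13: $257.38 +$8.49 interest = $265.87; pay $227.00 → $38.87
Quarter 14: $38.87 +$1.28 interest = $40.15; pay $40.15 → $0.00
Total paid: $2,991.15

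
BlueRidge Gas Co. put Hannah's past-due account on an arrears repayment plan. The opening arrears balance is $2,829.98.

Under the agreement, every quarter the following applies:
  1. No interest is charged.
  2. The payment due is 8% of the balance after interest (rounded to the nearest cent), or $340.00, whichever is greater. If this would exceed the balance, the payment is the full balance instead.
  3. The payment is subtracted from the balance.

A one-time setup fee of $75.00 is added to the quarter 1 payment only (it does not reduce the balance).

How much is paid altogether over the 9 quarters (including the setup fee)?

$2,904.98

# | Opening | Payment | Fee | End bal
1 | $2,829.98 | $340.00 | $75.00 | $2,489.98
2 | $2,489.98 | $340.00 | — | $2,149.98
3 | $2,149.98 | $340.00 | — | $1,809.98
4 | $1,809.98 | $340.00 | — | $1,469.98
5 | $1,469.98 | $340.00 | — | $1,129.98
6 | $1,129.98 | $340.00 | — | $789.98
7 | $789.98 | $340.00 | — | $449.98
8 | $449.98 | $340.00 | — | $109.98
9 | $109.98 | $109.98 | — | $0.00
Total paid: $2,904.98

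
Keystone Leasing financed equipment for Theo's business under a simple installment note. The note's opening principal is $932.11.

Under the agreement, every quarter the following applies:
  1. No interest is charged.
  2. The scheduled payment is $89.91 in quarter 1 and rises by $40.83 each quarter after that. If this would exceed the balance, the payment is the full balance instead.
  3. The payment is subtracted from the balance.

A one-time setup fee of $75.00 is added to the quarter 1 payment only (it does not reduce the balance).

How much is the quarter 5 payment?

Quarter 1: $932.11 − $89.91 (+ $75.00 fee) → $842.20
Quarter 2: $842.20 − $130.74 → $711.46
Quarter 3: $711.46 − $171.57 → $539.89
Quarter 4: $539.89 − $212.40 → $327.49
Quarter 5: $327.49 − $253.23 → $74.26

$253.23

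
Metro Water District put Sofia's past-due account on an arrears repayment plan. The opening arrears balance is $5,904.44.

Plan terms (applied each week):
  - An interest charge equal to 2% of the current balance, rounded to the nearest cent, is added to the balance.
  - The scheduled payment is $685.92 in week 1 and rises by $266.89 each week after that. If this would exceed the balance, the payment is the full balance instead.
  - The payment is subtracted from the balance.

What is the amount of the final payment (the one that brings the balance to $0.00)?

# | Opening | Interest | Payment | End bal
1 | $5,904.44 | $118.09 | $685.92 | $5,336.61
2 | $5,336.61 | $106.73 | $952.81 | $4,490.53
3 | $4,490.53 | $89.81 | $1,219.70 | $3,360.64
4 | $3,360.64 | $67.21 | $1,486.59 | $1,941.26
5 | $1,941.26 | $38.83 | $1,753.48 | $226.61
6 | $226.61 | $4.53 | $231.14 | $0.00

$231.14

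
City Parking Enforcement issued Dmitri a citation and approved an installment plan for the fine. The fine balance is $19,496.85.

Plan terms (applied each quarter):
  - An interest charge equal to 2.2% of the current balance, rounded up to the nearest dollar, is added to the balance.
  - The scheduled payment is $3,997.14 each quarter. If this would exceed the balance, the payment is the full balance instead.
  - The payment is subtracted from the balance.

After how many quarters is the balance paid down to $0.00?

6

Quarter 1: opening $19,496.85; interest $429.00 → $19,925.85; payment $3,997.14; balance $15,928.71
Quarter 2: opening $15,928.71; interest $351.00 → $16,279.71; payment $3,997.14; balance $12,282.57
Quarter 3: opening $12,282.57; interest $271.00 → $12,553.57; payment $3,997.14; balance $8,556.43
Quarter 4: opening $8,556.43; interest $189.00 → $8,745.43; payment $3,997.14; balance $4,748.29
Quarter 5: opening $4,748.29; interest $105.00 → $4,853.29; payment $3,997.14; balance $856.15
Quarter 6: opening $856.15; interest $19.00 → $875.15; payment $875.15; balance $0.00
Balance reaches $0.00 in quarter 6.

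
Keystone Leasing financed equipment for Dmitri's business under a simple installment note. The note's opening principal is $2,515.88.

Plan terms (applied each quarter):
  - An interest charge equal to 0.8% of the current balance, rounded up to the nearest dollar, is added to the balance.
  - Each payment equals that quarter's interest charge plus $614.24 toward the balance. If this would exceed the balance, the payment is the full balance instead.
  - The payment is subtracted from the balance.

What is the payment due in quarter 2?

Quarter 1: $2,515.88 +$21.00 interest = $2,536.88; pay $635.24 → $1,901.64
Quarter 2: $1,901.64 +$16.00 interest = $1,917.64; pay $630.24 → $1,287.40

$630.24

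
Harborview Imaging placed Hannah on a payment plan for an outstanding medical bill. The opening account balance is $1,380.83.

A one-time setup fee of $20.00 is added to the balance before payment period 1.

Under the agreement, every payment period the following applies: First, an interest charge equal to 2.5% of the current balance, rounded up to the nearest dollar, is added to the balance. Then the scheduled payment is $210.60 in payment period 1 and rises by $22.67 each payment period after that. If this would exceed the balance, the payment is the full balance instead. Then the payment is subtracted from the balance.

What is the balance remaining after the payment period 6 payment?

Payment period 1: opening $1,400.83; interest $36.00 → $1,436.83; payment $210.60; balance $1,226.23
Payment period 2: opening $1,226.23; interest $31.00 → $1,257.23; payment $233.27; balance $1,023.96
Payment period 3: opening $1,023.96; interest $26.00 → $1,049.96; payment $255.94; balance $794.02
Payment period 4: opening $794.02; interest $20.00 → $814.02; payment $278.61; balance $535.41
Payment period 5: opening $535.41; interest $14.00 → $549.41; payment $301.28; balance $248.13
Payment period 6: opening $248.13; interest $7.00 → $255.13; payment $255.13; balance $0.00

$0.00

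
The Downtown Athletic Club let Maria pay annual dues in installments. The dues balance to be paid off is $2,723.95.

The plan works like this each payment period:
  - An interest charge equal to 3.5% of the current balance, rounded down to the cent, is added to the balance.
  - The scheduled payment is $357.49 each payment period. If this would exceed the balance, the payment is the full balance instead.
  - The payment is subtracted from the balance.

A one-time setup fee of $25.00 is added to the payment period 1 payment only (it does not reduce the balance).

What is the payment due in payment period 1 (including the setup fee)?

$382.49

# | Opening | Interest | Payment | Fee | End bal
1 | $2,723.95 | $95.33 | $357.49 | $25.00 | $2,461.79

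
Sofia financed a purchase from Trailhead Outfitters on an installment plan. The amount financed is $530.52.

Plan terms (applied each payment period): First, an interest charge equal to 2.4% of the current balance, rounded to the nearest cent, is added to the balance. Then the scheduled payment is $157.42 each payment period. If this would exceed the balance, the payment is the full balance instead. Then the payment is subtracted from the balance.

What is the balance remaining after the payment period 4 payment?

Payment period 1: opening $530.52; interest $12.73 → $543.25; payment $157.42; balance $385.83
Payment period 2: opening $385.83; interest $9.26 → $395.09; payment $157.42; balance $237.67
Payment period 3: opening $237.67; interest $5.70 → $243.37; payment $157.42; balance $85.95
Payment period 4: opening $85.95; interest $2.06 → $88.01; payment $88.01; balance $0.00

$0.00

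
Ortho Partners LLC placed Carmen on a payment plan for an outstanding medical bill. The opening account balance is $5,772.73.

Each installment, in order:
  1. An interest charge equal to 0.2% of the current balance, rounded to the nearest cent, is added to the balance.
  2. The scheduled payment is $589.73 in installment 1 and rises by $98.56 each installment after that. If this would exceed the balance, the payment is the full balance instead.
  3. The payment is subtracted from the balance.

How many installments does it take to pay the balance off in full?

Installment 1: opening $5,772.73; interest $11.55 → $5,784.28; payment $589.73; balance $5,194.55
Installment 2: opening $5,194.55; interest $10.39 → $5,204.94; payment $688.29; balance $4,516.65
Installment 3: opening $4,516.65; interest $9.03 → $4,525.68; payment $786.85; balance $3,738.83
Installment 4: opening $3,738.83; interest $7.48 → $3,746.31; payment $885.41; balance $2,860.90
Installment 5: opening $2,860.90; interest $5.72 → $2,866.62; payment $983.97; balance $1,882.65
Installment 6: opening $1,882.65; interest $3.77 → $1,886.42; payment $1,082.53; balance $803.89
Installment 7: opening $803.89; interest $1.61 → $805.50; payment $805.50; balance $0.00
Balance reaches $0.00 in installment 7.

7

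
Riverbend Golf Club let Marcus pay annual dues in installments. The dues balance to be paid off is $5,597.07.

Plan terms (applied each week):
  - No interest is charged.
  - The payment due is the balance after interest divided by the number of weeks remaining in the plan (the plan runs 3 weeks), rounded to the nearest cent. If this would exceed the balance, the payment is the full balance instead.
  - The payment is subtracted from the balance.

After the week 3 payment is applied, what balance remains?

$0.00

Week 1: opening $5,597.07; payment $1,865.69; balance $3,731.38
Week 2: opening $3,731.38; payment $1,865.69; balance $1,865.69
Week 3: opening $1,865.69; payment $1,865.69; balance $0.00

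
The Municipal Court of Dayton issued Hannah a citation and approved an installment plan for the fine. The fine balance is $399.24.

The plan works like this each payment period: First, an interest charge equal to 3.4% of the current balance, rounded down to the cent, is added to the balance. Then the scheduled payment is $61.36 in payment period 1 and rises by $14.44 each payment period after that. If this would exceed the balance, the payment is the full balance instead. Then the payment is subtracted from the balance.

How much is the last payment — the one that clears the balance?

Payment period 1: opening $399.24; interest $13.57 → $412.81; payment $61.36; balance $351.45
Payment period 2: opening $351.45; interest $11.94 → $363.39; payment $75.80; balance $287.59
Payment period 3: opening $287.59; interest $9.77 → $297.36; payment $90.24; balance $207.12
Payment period 4: opening $207.12; interest $7.04 → $214.16; payment $104.68; balance $109.48
Payment period 5: opening $109.48; interest $3.72 → $113.20; payment $113.20; balance $0.00

$113.20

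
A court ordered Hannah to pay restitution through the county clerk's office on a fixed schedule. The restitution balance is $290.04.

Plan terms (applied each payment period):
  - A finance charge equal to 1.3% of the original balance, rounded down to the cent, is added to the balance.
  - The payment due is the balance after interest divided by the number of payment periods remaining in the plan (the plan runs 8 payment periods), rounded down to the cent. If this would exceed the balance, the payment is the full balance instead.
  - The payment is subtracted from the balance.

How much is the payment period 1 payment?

$36.72

Payment period 1: opening $290.04; interest $3.77 → $293.81; payment $36.72; balance $257.09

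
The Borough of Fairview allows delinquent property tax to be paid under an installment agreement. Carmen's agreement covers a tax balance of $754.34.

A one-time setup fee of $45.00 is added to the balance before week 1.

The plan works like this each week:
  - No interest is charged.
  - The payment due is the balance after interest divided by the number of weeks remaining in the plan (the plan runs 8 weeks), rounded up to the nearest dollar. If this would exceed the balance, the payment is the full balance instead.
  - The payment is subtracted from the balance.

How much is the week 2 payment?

# | Opening | Payment | End bal
1 | $799.34 | $100.00 | $699.34
2 | $699.34 | $100.00 | $599.34

$100.00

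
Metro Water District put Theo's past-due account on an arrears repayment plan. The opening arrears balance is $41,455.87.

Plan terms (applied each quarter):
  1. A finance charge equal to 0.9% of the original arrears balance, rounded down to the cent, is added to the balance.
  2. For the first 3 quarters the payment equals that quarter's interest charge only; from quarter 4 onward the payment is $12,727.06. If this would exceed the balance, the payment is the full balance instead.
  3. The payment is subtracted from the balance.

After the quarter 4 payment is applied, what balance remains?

Quarter 1: opening $41,455.87; interest $373.10 → $41,828.97; payment $373.10; balance $41,455.87
Quarter 2: opening $41,455.87; interest $373.10 → $41,828.97; payment $373.10; balance $41,455.87
Quarter 3: opening $41,455.87; interest $373.10 → $41,828.97; payment $373.10; balance $41,455.87
Quarter 4: opening $41,455.87; interest $373.10 → $41,828.97; payment $12,727.06; balance $29,101.91

$29,101.91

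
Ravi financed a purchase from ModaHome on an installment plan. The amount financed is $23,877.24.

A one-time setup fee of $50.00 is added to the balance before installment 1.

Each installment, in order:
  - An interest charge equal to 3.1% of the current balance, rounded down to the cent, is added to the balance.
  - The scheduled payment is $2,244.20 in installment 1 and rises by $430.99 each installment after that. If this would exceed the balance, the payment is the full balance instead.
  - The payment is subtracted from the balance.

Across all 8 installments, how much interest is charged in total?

$3,767.79

Installment 1: opening $23,927.24; interest $741.74 → $24,668.98; payment $2,244.20; balance $22,424.78
Installment 2: opening $22,424.78; interest $695.16 → $23,119.94; payment $2,675.19; balance $20,444.75
Installment 3: opening $20,444.75; interest $633.78 → $21,078.53; payment $3,106.18; balance $17,972.35
Installment 4: opening $17,972.35; interest $557.14 → $18,529.49; payment $3,537.17; balance $14,992.32
Installment 5: opening $14,992.32; interest $464.76 → $15,457.08; payment $3,968.16; balance $11,488.92
Installment 6: opening $11,488.92; interest $356.15 → $11,845.07; payment $4,399.15; balance $7,445.92
Installment 7: opening $7,445.92; interest $230.82 → $7,676.74; payment $4,830.14; balance $2,846.60
Installment 8: opening $2,846.60; interest $88.24 → $2,934.84; payment $2,934.84; balance $0.00
Total interest: $741.74 + $695.16 + $633.78 + $557.14 + $464.76 + $356.15 + $230.82 + $88.24 = $3,767.79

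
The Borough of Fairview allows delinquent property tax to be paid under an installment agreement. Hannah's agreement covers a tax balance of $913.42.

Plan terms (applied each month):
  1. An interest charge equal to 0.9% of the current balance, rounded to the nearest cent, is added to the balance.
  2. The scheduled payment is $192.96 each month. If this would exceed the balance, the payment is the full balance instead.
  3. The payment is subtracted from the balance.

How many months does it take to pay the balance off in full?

5

Month 1: opening $913.42; interest $8.22 → $921.64; payment $192.96; balance $728.68
Month 2: opening $728.68; interest $6.56 → $735.24; payment $192.96; balance $542.28
Month 3: opening $542.28; interest $4.88 → $547.16; payment $192.96; balance $354.20
Month 4: opening $354.20; interest $3.19 → $357.39; payment $192.96; balance $164.43
Month 5: opening $164.43; interest $1.48 → $165.91; payment $165.91; balance $0.00
Balance reaches $0.00 in month 5.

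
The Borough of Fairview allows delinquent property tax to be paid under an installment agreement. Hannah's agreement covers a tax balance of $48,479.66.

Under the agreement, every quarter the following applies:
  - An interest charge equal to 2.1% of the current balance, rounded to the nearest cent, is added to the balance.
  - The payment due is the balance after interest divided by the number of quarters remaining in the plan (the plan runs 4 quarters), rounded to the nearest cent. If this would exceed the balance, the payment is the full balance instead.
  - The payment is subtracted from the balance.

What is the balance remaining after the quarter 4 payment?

$0.00

Quarter 1: opening $48,479.66; interest $1,018.07 → $49,497.73; payment $12,374.43; balance $37,123.30
Quarter 2: opening $37,123.30; interest $779.59 → $37,902.89; payment $12,634.30; balance $25,268.59
Quarter 3: opening $25,268.59; interest $530.64 → $25,799.23; payment $12,899.62; balance $12,899.61
Quarter 4: opening $12,899.61; interest $270.89 → $13,170.50; payment $13,170.50; balance $0.00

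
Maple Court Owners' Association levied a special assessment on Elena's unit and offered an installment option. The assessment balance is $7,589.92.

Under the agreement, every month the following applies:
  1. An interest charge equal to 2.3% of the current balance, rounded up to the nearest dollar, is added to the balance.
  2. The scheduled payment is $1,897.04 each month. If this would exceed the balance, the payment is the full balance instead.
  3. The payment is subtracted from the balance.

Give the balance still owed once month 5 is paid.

Month 1: opening $7,589.92; interest $175.00 → $7,764.92; payment $1,897.04; balance $5,867.88
Month 2: opening $5,867.88; interest $135.00 → $6,002.88; payment $1,897.04; balance $4,105.84
Month 3: opening $4,105.84; interest $95.00 → $4,200.84; payment $1,897.04; balance $2,303.80
Month 4: opening $2,303.80; interest $53.00 → $2,356.80; payment $1,897.04; balance $459.76
Month 5: opening $459.76; interest $11.00 → $470.76; payment $470.76; balance $0.00

$0.00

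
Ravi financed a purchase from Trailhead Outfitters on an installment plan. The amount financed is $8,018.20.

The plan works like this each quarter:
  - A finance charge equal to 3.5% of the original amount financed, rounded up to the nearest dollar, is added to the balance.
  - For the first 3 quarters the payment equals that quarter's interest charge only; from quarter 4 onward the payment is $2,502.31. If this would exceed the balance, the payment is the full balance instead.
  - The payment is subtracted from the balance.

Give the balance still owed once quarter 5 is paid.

$3,575.58

Quarter 1: opening $8,018.20; interest $281.00 → $8,299.20; payment $281.00; balance $8,018.20
Quarter 2: opening $8,018.20; interest $281.00 → $8,299.20; payment $281.00; balance $8,018.20
Quarter 3: opening $8,018.20; interest $281.00 → $8,299.20; payment $281.00; balance $8,018.20
Quarter 4: opening $8,018.20; interest $281.00 → $8,299.20; payment $2,502.31; balance $5,796.89
Quarter 5: opening $5,796.89; interest $281.00 → $6,077.89; payment $2,502.31; balance $3,575.58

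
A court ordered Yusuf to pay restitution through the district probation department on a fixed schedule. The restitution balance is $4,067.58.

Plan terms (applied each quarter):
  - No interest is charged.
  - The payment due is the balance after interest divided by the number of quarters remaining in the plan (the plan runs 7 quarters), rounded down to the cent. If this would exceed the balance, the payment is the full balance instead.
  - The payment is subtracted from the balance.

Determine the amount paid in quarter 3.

Quarter 1: opening $4,067.58; payment $581.08; balance $3,486.50
Quarter 2: opening $3,486.50; payment $581.08; balance $2,905.42
Quarter 3: opening $2,905.42; payment $581.08; balance $2,324.34

$581.08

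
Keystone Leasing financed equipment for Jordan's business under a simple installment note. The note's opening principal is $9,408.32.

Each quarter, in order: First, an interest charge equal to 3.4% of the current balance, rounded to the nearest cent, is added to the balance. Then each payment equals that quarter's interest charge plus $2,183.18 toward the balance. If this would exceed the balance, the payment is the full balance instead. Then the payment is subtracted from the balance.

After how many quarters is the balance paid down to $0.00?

5

Quarter 1: $9,408.32 +$319.88 interest = $9,728.20; pay $2,503.06 → $7,225.14
Quarter 2: $7,225.14 +$245.65 interest = $7,470.79; pay $2,428.83 → $5,041.96
Quarter 3: $5,041.96 +$171.43 interest = $5,213.39; pay $2,354.61 → $2,858.78
Quarter 4: $2,858.78 +$97.20 interest = $2,955.98; pay $2,280.38 → $675.60
Quarter 5: $675.60 +$22.97 interest = $698.57; pay $698.57 → $0.00
Balance reaches $0.00 in quarter 5.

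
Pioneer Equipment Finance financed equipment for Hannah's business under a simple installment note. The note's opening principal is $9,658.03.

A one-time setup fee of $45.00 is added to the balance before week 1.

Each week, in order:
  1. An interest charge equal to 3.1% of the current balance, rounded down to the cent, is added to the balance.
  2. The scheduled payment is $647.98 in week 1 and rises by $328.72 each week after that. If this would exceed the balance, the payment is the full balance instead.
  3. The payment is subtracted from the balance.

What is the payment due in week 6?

Week 1: opening $9,703.03; interest $300.79 → $10,003.82; payment $647.98; balance $9,355.84
Week 2: opening $9,355.84; interest $290.03 → $9,645.87; payment $976.70; balance $8,669.17
Week 3: opening $8,669.17; interest $268.74 → $8,937.91; payment $1,305.42; balance $7,632.49
Week 4: opening $7,632.49; interest $236.60 → $7,869.09; payment $1,634.14; balance $6,234.95
Week 5: opening $6,234.95; interest $193.28 → $6,428.23; payment $1,962.86; balance $4,465.37
Week 6: opening $4,465.37; interest $138.42 → $4,603.79; payment $2,291.58; balance $2,312.21

$2,291.58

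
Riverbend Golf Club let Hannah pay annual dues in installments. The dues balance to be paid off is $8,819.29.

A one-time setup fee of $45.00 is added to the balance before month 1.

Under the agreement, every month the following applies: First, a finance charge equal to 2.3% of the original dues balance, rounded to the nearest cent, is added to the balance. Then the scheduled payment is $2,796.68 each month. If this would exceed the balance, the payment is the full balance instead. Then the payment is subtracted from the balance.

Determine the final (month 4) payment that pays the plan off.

$1,285.61

Month 1: opening $8,864.29; interest $202.84 → $9,067.13; payment $2,796.68; balance $6,270.45
Month 2: opening $6,270.45; interest $202.84 → $6,473.29; payment $2,796.68; balance $3,676.61
Month 3: opening $3,676.61; interest $202.84 → $3,879.45; payment $2,796.68; balance $1,082.77
Month 4: opening $1,082.77; interest $202.84 → $1,285.61; payment $1,285.61; balance $0.00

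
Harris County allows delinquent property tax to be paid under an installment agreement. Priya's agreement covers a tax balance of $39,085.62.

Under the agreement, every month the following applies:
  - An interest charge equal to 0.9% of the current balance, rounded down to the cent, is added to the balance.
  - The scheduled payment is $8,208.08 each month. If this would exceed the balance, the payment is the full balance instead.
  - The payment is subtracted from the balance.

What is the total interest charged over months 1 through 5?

Month 1: $39,085.62 +$351.77 interest = $39,437.39; pay $8,208.08 → $31,229.31
Month 2: $31,229.31 +$281.06 interest = $31,510.37; pay $8,208.08 → $23,302.29
Month 3: $23,302.29 +$209.72 interest = $23,512.01; pay $8,208.08 → $15,303.93
Month 4: $15,303.93 +$137.73 interest = $15,441.66; pay $8,208.08 → $7,233.58
Month 5: $7,233.58 +$65.10 interest = $7,298.68; pay $7,298.68 → $0.00
Total interest: $351.77 + $281.06 + $209.72 + $137.73 + $65.10 = $1,045.38

$1,045.38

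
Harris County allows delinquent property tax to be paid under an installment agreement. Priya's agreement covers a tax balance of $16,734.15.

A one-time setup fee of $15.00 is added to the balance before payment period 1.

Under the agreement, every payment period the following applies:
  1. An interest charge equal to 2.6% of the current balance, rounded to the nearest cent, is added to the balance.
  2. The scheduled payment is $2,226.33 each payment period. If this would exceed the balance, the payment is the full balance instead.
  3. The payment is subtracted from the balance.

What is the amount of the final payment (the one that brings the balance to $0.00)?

Payment period 1: opening $16,749.15; interest $435.48 → $17,184.63; payment $2,226.33; balance $14,958.30
Payment period 2: opening $14,958.30; interest $388.92 → $15,347.22; payment $2,226.33; balance $13,120.89
Payment period 3: opening $13,120.89; interest $341.14 → $13,462.03; payment $2,226.33; balance $11,235.70
Payment period 4: opening $11,235.70; interest $292.13 → $11,527.83; payment $2,226.33; balance $9,301.50
Payment period 5: opening $9,301.50; interest $241.84 → $9,543.34; payment $2,226.33; balance $7,317.01
Payment period 6: opening $7,317.01; interest $190.24 → $7,507.25; payment $2,226.33; balance $5,280.92
Payment period 7: opening $5,280.92; interest $137.30 → $5,418.22; payment $2,226.33; balance $3,191.89
Payment period 8: opening $3,191.89; interest $82.99 → $3,274.88; payment $2,226.33; balance $1,048.55
Payment period 9: opening $1,048.55; interest $27.26 → $1,075.81; payment $1,075.81; balance $0.00

$1,075.81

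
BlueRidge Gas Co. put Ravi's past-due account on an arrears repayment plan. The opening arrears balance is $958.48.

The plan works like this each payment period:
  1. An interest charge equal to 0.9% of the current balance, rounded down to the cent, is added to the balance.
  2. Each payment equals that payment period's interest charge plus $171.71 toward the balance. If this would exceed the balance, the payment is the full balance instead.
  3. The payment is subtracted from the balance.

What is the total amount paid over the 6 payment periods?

# | Opening | Interest | Payment | End bal
1 | $958.48 | $8.62 | $180.33 | $786.77
2 | $786.77 | $7.08 | $178.79 | $615.06
3 | $615.06 | $5.53 | $177.24 | $443.35
4 | $443.35 | $3.99 | $175.70 | $271.64
5 | $271.64 | $2.44 | $174.15 | $99.93
6 | $99.93 | $0.89 | $100.82 | $0.00
Total paid: $987.03

$987.03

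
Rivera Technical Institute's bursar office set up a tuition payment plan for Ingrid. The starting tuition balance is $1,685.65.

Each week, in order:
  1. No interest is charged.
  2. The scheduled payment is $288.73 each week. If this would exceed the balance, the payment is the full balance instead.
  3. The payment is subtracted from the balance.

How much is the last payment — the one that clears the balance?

Week 1: opening $1,685.65; payment $288.73; balance $1,396.92
Week 2: opening $1,396.92; payment $288.73; balance $1,108.19
Week 3: opening $1,108.19; payment $288.73; balance $819.46
Week 4: opening $819.46; payment $288.73; balance $530.73
Week 5: opening $530.73; payment $288.73; balance $242.00
Week 6: opening $242.00; payment $242.00; balance $0.00

$242.00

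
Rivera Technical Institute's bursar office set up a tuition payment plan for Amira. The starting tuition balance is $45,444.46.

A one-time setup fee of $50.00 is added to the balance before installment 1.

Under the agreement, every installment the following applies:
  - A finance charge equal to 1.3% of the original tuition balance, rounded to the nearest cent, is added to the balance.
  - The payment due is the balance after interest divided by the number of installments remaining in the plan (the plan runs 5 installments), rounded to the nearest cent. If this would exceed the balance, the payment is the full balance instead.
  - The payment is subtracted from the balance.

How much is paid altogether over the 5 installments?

$48,448.36

Installment 1: $45,494.46 +$590.78 interest = $46,085.24; pay $9,217.05 → $36,868.19
Installment 2: $36,868.19 +$590.78 interest = $37,458.97; pay $9,364.74 → $28,094.23
Installment 3: $28,094.23 +$590.78 interest = $28,685.01; pay $9,561.67 → $19,123.34
Installment 4: $19,123.34 +$590.78 interest = $19,714.12; pay $9,857.06 → $9,857.06
Installment 5: $9,857.06 +$590.78 interest = $10,447.84; pay $10,447.84 → $0.00
Total paid: $48,448.36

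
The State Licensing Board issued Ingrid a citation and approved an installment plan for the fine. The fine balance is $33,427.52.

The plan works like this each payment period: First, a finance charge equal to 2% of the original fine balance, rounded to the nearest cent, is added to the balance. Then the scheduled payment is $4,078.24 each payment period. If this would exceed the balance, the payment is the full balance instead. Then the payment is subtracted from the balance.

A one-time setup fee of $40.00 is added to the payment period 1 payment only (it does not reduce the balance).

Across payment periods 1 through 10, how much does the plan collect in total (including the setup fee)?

$40,153.02

Payment period 1: opening $33,427.52; interest $668.55 → $34,096.07; payment $4,078.24 (+ $40.00 fee); balance $30,017.83
Payment period 2: opening $30,017.83; interest $668.55 → $30,686.38; payment $4,078.24; balance $26,608.14
Payment period 3: opening $26,608.14; interest $668.55 → $27,276.69; payment $4,078.24; balance $23,198.45
Payment period 4: opening $23,198.45; interest $668.55 → $23,867.00; payment $4,078.24; balance $19,788.76
Payment period 5: opening $19,788.76; interest $668.55 → $20,457.31; payment $4,078.24; balance $16,379.07
Payment period 6: opening $16,379.07; interest $668.55 → $17,047.62; payment $4,078.24; balance $12,969.38
Payment period 7: opening $12,969.38; interest $668.55 → $13,637.93; payment $4,078.24; balance $9,559.69
Payment period 8: opening $9,559.69; interest $668.55 → $10,228.24; payment $4,078.24; balance $6,150.00
Payment period 9: opening $6,150.00; interest $668.55 → $6,818.55; payment $4,078.24; balance $2,740.31
Payment period 10: opening $2,740.31; interest $668.55 → $3,408.86; payment $3,408.86; balance $0.00
Total paid: $40,153.02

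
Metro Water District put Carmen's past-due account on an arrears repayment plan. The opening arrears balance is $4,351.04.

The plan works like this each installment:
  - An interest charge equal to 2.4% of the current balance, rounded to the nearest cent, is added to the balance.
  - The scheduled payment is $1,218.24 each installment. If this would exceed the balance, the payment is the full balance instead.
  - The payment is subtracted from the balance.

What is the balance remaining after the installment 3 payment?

$928.75

# | Opening | Interest | Payment | End bal
1 | $4,351.04 | $104.42 | $1,218.24 | $3,237.22
2 | $3,237.22 | $77.69 | $1,218.24 | $2,096.67
3 | $2,096.67 | $50.32 | $1,218.24 | $928.75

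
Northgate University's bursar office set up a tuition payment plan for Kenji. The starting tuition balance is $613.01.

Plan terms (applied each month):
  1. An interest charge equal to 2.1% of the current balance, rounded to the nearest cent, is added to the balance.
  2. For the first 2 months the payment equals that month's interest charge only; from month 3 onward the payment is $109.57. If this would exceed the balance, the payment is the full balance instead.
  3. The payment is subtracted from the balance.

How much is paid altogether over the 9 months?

$684.68

Month 1: $613.01 +$12.87 interest = $625.88; pay $12.87 → $613.01
Month 2: $613.01 +$12.87 interest = $625.88; pay $12.87 → $613.01
Month 3: $613.01 +$12.87 interest = $625.88; pay $109.57 → $516.31
Month 4: $516.31 +$10.84 interest = $527.15; pay $109.57 → $417.58
Month 5: $417.58 +$8.77 interest = $426.35; pay $109.57 → $316.78
Month 6: $316.78 +$6.65 interest = $323.43; pay $109.57 → $213.86
Month 7: $213.86 +$4.49 interest = $218.35; pay $109.57 → $108.78
Month 8: $108.78 +$2.28 interest = $111.06; pay $109.57 → $1.49
Month 9: $1.49 +$0.03 interest = $1.52; pay $1.52 → $0.00
Total paid: $684.68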